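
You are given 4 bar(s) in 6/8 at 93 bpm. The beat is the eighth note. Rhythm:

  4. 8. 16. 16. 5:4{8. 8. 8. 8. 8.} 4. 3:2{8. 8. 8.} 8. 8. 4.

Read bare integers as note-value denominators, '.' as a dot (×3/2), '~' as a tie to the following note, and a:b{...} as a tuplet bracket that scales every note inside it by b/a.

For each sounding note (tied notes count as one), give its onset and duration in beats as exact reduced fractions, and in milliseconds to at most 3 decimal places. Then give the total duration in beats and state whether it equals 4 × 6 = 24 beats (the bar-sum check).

1) 0.0ms=0b +1935.484ms=3b
2) 1935.484ms=3b +967.742ms=3/2b
3) 2903.226ms=9/2b +483.871ms=3/4b
4) 3387.097ms=21/4b +483.871ms=3/4b
5) 3870.968ms=6b +774.194ms=6/5b
6) 4645.161ms=36/5b +774.194ms=6/5b
7) 5419.355ms=42/5b +774.194ms=6/5b
8) 6193.548ms=48/5b +774.194ms=6/5b
9) 6967.742ms=54/5b +774.194ms=6/5b
10) 7741.935ms=12b +1935.484ms=3b
11) 9677.419ms=15b +645.161ms=1b
12) 10322.581ms=16b +645.161ms=1b
13) 10967.742ms=17b +645.161ms=1b
14) 11612.903ms=18b +967.742ms=3/2b
15) 12580.645ms=39/2b +967.742ms=3/2b
16) 13548.387ms=21b +1935.484ms=3b
Σ=24b of 24 (93bpm 6/8) — PASS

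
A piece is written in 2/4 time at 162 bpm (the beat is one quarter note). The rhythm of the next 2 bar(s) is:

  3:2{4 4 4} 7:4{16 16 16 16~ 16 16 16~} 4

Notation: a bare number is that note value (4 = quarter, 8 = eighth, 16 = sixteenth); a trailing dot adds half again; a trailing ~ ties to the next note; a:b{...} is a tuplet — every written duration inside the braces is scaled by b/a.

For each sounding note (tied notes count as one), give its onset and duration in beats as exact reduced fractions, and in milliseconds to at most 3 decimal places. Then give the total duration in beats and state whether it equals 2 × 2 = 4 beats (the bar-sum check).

1) 0.0ms=0b +246.914ms=2/3b
2) 246.914ms=2/3b +246.914ms=2/3b
3) 493.827ms=4/3b +246.914ms=2/3b
4) 740.741ms=2b +52.91ms=1/7b
5) 793.651ms=15/7b +52.91ms=1/7b
6) 846.561ms=16/7b +52.91ms=1/7b
7) 899.471ms=17/7b +105.82ms=2/7b
8) 1005.291ms=19/7b +52.91ms=1/7b
9) 1058.201ms=20/7b +423.28ms=8/7b
Σ=4b of 4 (162bpm 2/4) — PASS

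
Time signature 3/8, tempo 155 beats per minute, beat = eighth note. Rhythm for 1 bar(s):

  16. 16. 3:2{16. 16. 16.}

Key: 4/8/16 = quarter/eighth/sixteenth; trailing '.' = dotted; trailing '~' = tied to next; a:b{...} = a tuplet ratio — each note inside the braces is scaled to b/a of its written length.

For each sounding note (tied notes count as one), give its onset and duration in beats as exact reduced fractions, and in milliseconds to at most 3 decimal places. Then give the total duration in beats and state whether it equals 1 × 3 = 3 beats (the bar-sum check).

1) 0.0ms=0b +290.323ms=3/4b
2) 290.323ms=3/4b +290.323ms=3/4b
3) 580.645ms=3/2b +193.548ms=1/2b
4) 774.194ms=2b +193.548ms=1/2b
5) 967.742ms=5/2b +193.548ms=1/2b
Σ=3b of 3 (155bpm 3/8) — PASS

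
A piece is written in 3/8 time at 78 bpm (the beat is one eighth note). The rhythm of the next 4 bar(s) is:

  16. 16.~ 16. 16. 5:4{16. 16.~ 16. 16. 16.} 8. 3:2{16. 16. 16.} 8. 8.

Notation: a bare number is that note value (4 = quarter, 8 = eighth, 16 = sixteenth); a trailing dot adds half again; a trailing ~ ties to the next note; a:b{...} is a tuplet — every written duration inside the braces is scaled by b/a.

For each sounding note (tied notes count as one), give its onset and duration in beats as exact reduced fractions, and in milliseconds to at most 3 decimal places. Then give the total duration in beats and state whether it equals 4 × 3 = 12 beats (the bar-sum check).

1) 0.0ms=0b +576.923ms=3/4b
2) 576.923ms=3/4b +1153.846ms=3/2b
3) 1730.769ms=9/4b +576.923ms=3/4b
4) 2307.692ms=3b +461.538ms=3/5b
5) 2769.231ms=18/5b +923.077ms=6/5b
6) 3692.308ms=24/5b +461.538ms=3/5b
7) 4153.846ms=27/5b +461.538ms=3/5b
8) 4615.385ms=6b +1153.846ms=3/2b
9) 5769.231ms=15/2b +384.615ms=1/2b
10) 6153.846ms=8b +384.615ms=1/2b
11) 6538.462ms=17/2b +384.615ms=1/2b
12) 6923.077ms=9b +1153.846ms=3/2b
13) 8076.923ms=21/2b +1153.846ms=3/2b
Σ=12b of 12 (78bpm 3/8) — PASS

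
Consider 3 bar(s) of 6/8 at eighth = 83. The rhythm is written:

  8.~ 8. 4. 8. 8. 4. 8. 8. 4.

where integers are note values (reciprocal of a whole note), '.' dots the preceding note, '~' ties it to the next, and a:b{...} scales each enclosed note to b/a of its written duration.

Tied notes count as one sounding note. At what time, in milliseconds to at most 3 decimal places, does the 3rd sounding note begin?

note 3 onset = 6b = 4337.349ms

1. 0.0ms @ 0 + 2168.675ms (3)
2. 2168.675ms @ 3 + 2168.675ms (3)
3. 4337.349ms @ 6 + 1084.337ms (3/2)
4. 5421.687ms @ 15/2 + 1084.337ms (3/2)
5. 6506.024ms @ 9 + 2168.675ms (3)
6. 8674.699ms @ 12 + 1084.337ms (3/2)
7. 9759.036ms @ 27/2 + 1084.337ms (3/2)
8. 10843.373ms @ 15 + 2168.675ms (3)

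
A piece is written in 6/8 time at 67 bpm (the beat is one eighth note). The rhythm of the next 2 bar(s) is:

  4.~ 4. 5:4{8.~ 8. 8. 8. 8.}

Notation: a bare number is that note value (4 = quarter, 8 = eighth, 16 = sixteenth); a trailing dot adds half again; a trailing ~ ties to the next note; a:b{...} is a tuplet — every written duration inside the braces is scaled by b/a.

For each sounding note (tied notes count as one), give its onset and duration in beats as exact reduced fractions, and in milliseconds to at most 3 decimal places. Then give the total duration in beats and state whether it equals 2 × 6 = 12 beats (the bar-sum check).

1) 0.0ms=0b +5373.134ms=6b
2) 5373.134ms=6b +2149.254ms=12/5b
3) 7522.388ms=42/5b +1074.627ms=6/5b
4) 8597.015ms=48/5b +1074.627ms=6/5b
5) 9671.642ms=54/5b +1074.627ms=6/5b
Σ=12b of 12 (67bpm 6/8) — PASS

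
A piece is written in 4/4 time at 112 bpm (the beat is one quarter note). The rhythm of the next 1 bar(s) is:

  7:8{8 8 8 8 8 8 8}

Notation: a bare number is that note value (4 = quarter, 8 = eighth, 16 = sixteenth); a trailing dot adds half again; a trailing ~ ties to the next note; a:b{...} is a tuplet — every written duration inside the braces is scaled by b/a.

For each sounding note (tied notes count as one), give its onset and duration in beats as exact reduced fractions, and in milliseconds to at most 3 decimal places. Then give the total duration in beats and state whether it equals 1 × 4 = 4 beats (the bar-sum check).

1) 0.0ms=0b +306.122ms=4/7b
2) 306.122ms=4/7b +306.122ms=4/7b
3) 612.245ms=8/7b +306.122ms=4/7b
4) 918.367ms=12/7b +306.122ms=4/7b
5) 1224.49ms=16/7b +306.122ms=4/7b
6) 1530.612ms=20/7b +306.122ms=4/7b
7) 1836.735ms=24/7b +306.122ms=4/7b
Σ=4b of 4 (112bpm 4/4) — PASS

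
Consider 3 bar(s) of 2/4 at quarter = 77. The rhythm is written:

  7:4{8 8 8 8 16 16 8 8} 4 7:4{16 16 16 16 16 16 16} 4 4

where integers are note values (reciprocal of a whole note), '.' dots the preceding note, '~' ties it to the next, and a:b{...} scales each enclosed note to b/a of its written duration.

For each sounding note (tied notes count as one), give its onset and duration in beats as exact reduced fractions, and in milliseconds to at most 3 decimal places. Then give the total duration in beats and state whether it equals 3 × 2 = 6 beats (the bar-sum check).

1) 0.0ms=0b +222.635ms=2/7b
2) 222.635ms=2/7b +222.635ms=2/7b
3) 445.269ms=4/7b +222.635ms=2/7b
4) 667.904ms=6/7b +222.635ms=2/7b
5) 890.538ms=8/7b +111.317ms=1/7b
6) 1001.855ms=9/7b +111.317ms=1/7b
7) 1113.173ms=10/7b +222.635ms=2/7b
8) 1335.807ms=12/7b +222.635ms=2/7b
9) 1558.442ms=2b +779.221ms=1b
10) 2337.662ms=3b +111.317ms=1/7b
11) 2448.98ms=22/7b +111.317ms=1/7b
12) 2560.297ms=23/7b +111.317ms=1/7b
13) 2671.614ms=24/7b +111.317ms=1/7b
14) 2782.931ms=25/7b +111.317ms=1/7b
15) 2894.249ms=26/7b +111.317ms=1/7b
16) 3005.566ms=27/7b +111.317ms=1/7b
17) 3116.883ms=4b +779.221ms=1b
18) 3896.104ms=5b +779.221ms=1b
Σ=6b of 6 (77bpm 2/4) — PASS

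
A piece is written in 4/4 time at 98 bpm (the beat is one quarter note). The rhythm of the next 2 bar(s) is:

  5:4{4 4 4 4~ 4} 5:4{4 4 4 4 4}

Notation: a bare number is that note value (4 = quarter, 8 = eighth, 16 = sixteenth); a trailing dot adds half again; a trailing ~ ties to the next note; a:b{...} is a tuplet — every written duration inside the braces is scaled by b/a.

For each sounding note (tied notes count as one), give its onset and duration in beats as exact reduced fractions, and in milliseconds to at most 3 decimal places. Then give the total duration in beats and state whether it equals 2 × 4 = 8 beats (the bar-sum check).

1) 0.0ms=0b +489.796ms=4/5b
2) 489.796ms=4/5b +489.796ms=4/5b
3) 979.592ms=8/5b +489.796ms=4/5b
4) 1469.388ms=12/5b +979.592ms=8/5b
5) 2448.98ms=4b +489.796ms=4/5b
6) 2938.776ms=24/5b +489.796ms=4/5b
7) 3428.571ms=28/5b +489.796ms=4/5b
8) 3918.367ms=32/5b +489.796ms=4/5b
9) 4408.163ms=36/5b +489.796ms=4/5b
Σ=8b of 8 (98bpm 4/4) — PASS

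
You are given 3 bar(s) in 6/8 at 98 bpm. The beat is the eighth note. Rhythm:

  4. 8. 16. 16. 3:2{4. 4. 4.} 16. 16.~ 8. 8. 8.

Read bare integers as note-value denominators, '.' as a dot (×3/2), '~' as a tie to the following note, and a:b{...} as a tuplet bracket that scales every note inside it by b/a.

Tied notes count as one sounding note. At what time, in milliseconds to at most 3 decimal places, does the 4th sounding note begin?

1. 0.0ms @ 0 + 1836.735ms (3)
2. 1836.735ms @ 3 + 918.367ms (3/2)
3. 2755.102ms @ 9/2 + 459.184ms (3/4)
4. 3214.286ms @ 21/4 + 459.184ms (3/4)
5. 3673.469ms @ 6 + 1224.49ms (2)
6. 4897.959ms @ 8 + 1224.49ms (2)
7. 6122.449ms @ 10 + 1224.49ms (2)
8. 7346.939ms @ 12 + 459.184ms (3/4)
9. 7806.122ms @ 51/4 + 1377.551ms (9/4)
10. 9183.673ms @ 15 + 918.367ms (3/2)
11. 10102.041ms @ 33/2 + 918.367ms (3/2)

note 4 onset = 21/4b = 3214.286ms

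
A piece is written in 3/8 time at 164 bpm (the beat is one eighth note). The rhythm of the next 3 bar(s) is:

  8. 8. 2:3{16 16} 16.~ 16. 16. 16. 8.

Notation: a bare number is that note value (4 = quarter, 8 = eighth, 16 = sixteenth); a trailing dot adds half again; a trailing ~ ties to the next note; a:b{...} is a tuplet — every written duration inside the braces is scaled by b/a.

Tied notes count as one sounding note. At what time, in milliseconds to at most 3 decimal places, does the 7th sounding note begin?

note 7 onset = 27/4b = 2469.512ms

1. 0.0ms @ 0 + 548.78ms (3/2)
2. 548.78ms @ 3/2 + 548.78ms (3/2)
3. 1097.561ms @ 3 + 274.39ms (3/4)
4. 1371.951ms @ 15/4 + 274.39ms (3/4)
5. 1646.341ms @ 9/2 + 548.78ms (3/2)
6. 2195.122ms @ 6 + 274.39ms (3/4)
7. 2469.512ms @ 27/4 + 274.39ms (3/4)
8. 2743.902ms @ 15/2 + 548.78ms (3/2)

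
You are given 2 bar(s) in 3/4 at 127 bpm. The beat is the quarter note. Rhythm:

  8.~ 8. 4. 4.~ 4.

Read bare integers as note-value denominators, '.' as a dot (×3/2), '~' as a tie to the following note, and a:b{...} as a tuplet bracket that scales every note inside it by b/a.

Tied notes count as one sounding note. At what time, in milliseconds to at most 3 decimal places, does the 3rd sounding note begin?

note 3 onset = 3b = 1417.323ms

1. 0.0ms @ 0 + 708.661ms (3/2)
2. 708.661ms @ 3/2 + 708.661ms (3/2)
3. 1417.323ms @ 3 + 1417.323ms (3)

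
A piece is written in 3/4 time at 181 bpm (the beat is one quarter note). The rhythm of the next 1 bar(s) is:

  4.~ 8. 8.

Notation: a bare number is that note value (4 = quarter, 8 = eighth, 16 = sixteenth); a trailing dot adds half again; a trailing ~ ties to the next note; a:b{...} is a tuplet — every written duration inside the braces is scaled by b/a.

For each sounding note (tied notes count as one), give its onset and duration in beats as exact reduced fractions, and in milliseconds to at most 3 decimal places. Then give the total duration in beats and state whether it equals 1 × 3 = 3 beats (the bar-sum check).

1) 0.0ms=0b +745.856ms=9/4b
2) 745.856ms=9/4b +248.619ms=3/4b
Σ=3b of 3 (181bpm 3/4) — PASS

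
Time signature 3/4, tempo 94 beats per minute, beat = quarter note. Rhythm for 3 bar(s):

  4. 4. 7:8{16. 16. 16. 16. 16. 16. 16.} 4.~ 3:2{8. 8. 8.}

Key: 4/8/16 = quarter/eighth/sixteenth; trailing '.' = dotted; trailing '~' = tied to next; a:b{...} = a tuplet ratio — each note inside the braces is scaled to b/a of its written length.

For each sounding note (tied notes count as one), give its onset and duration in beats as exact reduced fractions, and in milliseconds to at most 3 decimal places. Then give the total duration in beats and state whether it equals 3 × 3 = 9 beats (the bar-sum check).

1) 0.0ms=0b +957.447ms=3/2b
2) 957.447ms=3/2b +957.447ms=3/2b
3) 1914.894ms=3b +273.556ms=3/7b
4) 2188.45ms=24/7b +273.556ms=3/7b
5) 2462.006ms=27/7b +273.556ms=3/7b
6) 2735.562ms=30/7b +273.556ms=3/7b
7) 3009.119ms=33/7b +273.556ms=3/7b
8) 3282.675ms=36/7b +273.556ms=3/7b
9) 3556.231ms=39/7b +273.556ms=3/7b
10) 3829.787ms=6b +1276.596ms=2b
11) 5106.383ms=8b +319.149ms=1/2b
12) 5425.532ms=17/2b +319.149ms=1/2b
Σ=9b of 9 (94bpm 3/4) — PASS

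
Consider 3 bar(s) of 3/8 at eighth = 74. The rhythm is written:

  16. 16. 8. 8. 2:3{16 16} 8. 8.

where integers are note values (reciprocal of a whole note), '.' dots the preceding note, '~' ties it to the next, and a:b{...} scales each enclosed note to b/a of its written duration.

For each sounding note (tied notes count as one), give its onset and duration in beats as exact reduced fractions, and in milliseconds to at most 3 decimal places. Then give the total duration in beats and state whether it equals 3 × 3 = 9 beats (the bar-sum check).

1) 0.0ms=0b +608.108ms=3/4b
2) 608.108ms=3/4b +608.108ms=3/4b
3) 1216.216ms=3/2b +1216.216ms=3/2b
4) 2432.432ms=3b +1216.216ms=3/2b
5) 3648.649ms=9/2b +608.108ms=3/4b
6) 4256.757ms=21/4b +608.108ms=3/4b
7) 4864.865ms=6b +1216.216ms=3/2b
8) 6081.081ms=15/2b +1216.216ms=3/2b
Σ=9b of 9 (74bpm 3/8) — PASS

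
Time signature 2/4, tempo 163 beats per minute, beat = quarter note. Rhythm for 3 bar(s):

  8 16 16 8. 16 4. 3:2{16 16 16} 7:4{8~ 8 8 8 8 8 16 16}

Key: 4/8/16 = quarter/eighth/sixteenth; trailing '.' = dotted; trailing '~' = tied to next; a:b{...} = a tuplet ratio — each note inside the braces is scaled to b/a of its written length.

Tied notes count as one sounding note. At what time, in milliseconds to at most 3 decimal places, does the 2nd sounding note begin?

1. 0.0ms @ 0 + 184.049ms (1/2)
2. 184.049ms @ 1/2 + 92.025ms (1/4)
3. 276.074ms @ 3/4 + 92.025ms (1/4)
4. 368.098ms @ 1 + 276.074ms (3/4)
5. 644.172ms @ 7/4 + 92.025ms (1/4)
6. 736.196ms @ 2 + 552.147ms (3/2)
7. 1288.344ms @ 7/2 + 61.35ms (1/6)
8. 1349.693ms @ 11/3 + 61.35ms (1/6)
9. 1411.043ms @ 23/6 + 61.35ms (1/6)
10. 1472.393ms @ 4 + 210.342ms (4/7)
11. 1682.734ms @ 32/7 + 105.171ms (2/7)
12. 1787.905ms @ 34/7 + 105.171ms (2/7)
13. 1893.076ms @ 36/7 + 105.171ms (2/7)
14. 1998.247ms @ 38/7 + 105.171ms (2/7)
15. 2103.418ms @ 40/7 + 52.585ms (1/7)
16. 2156.004ms @ 41/7 + 52.585ms (1/7)

note 2 onset = 1/2b = 184.049ms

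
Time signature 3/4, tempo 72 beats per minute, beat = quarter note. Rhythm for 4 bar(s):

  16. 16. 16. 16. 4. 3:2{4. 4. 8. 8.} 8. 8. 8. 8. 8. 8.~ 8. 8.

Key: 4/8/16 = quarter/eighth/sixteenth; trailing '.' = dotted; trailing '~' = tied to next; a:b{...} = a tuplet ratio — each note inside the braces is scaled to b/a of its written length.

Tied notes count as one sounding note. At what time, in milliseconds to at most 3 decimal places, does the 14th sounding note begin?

note 14 onset = 9b = 7500.0ms

1. 0.0ms @ 0 + 312.5ms (3/8)
2. 312.5ms @ 3/8 + 312.5ms (3/8)
3. 625.0ms @ 3/4 + 312.5ms (3/8)
4. 937.5ms @ 9/8 + 312.5ms (3/8)
5. 1250.0ms @ 3/2 + 1250.0ms (3/2)
6. 2500.0ms @ 3 + 833.333ms (1)
7. 3333.333ms @ 4 + 833.333ms (1)
8. 4166.667ms @ 5 + 416.667ms (1/2)
9. 4583.333ms @ 11/2 + 416.667ms (1/2)
10. 5000.0ms @ 6 + 625.0ms (3/4)
11. 5625.0ms @ 27/4 + 625.0ms (3/4)
12. 6250.0ms @ 15/2 + 625.0ms (3/4)
13. 6875.0ms @ 33/4 + 625.0ms (3/4)
14. 7500.0ms @ 9 + 625.0ms (3/4)
15. 8125.0ms @ 39/4 + 1250.0ms (3/2)
16. 9375.0ms @ 45/4 + 625.0ms (3/4)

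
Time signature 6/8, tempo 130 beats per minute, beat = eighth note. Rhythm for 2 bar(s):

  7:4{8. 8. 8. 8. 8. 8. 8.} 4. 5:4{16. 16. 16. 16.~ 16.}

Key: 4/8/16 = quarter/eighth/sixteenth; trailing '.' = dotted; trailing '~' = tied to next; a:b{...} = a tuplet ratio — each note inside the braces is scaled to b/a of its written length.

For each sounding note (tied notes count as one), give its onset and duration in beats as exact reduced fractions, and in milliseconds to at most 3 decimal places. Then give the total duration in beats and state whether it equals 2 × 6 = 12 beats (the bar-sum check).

1) 0.0ms=0b +395.604ms=6/7b
2) 395.604ms=6/7b +395.604ms=6/7b
3) 791.209ms=12/7b +395.604ms=6/7b
4) 1186.813ms=18/7b +395.604ms=6/7b
5) 1582.418ms=24/7b +395.604ms=6/7b
6) 1978.022ms=30/7b +395.604ms=6/7b
7) 2373.626ms=36/7b +395.604ms=6/7b
8) 2769.231ms=6b +1384.615ms=3b
9) 4153.846ms=9b +276.923ms=3/5b
10) 4430.769ms=48/5b +276.923ms=3/5b
11) 4707.692ms=51/5b +276.923ms=3/5b
12) 4984.615ms=54/5b +553.846ms=6/5b
Σ=12b of 12 (130bpm 6/8) — PASS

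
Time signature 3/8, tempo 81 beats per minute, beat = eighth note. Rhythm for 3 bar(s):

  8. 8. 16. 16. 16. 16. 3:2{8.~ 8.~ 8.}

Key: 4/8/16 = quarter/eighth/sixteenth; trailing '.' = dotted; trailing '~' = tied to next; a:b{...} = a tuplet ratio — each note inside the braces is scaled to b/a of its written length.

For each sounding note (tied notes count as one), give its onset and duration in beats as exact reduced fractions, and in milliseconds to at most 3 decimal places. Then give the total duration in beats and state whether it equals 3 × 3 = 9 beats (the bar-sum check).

1) 0.0ms=0b +1111.111ms=3/2b
2) 1111.111ms=3/2b +1111.111ms=3/2b
3) 2222.222ms=3b +555.556ms=3/4b
4) 2777.778ms=15/4b +555.556ms=3/4b
5) 3333.333ms=9/2b +555.556ms=3/4b
6) 3888.889ms=21/4b +555.556ms=3/4b
7) 4444.444ms=6b +2222.222ms=3b
Σ=9b of 9 (81bpm 3/8) — PASS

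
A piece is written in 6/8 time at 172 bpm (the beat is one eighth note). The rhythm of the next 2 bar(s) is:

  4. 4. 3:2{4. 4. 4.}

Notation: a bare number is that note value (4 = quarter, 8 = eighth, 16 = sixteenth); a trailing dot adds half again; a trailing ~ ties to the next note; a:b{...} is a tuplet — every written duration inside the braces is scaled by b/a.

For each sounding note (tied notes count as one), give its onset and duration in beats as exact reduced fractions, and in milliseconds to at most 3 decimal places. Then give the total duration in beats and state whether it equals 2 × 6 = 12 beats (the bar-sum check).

1) 0.0ms=0b +1046.512ms=3b
2) 1046.512ms=3b +1046.512ms=3b
3) 2093.023ms=6b +697.674ms=2b
4) 2790.698ms=8b +697.674ms=2b
5) 3488.372ms=10b +697.674ms=2b
Σ=12b of 12 (172bpm 6/8) — PASS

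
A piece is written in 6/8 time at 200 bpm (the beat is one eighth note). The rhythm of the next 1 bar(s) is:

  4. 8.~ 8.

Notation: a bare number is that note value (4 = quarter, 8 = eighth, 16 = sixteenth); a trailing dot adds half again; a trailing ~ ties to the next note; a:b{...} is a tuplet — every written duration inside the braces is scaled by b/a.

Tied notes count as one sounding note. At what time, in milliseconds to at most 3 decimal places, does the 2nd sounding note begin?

note 2 onset = 3b = 900.0ms

1. 0.0ms @ 0 + 900.0ms (3)
2. 900.0ms @ 3 + 900.0ms (3)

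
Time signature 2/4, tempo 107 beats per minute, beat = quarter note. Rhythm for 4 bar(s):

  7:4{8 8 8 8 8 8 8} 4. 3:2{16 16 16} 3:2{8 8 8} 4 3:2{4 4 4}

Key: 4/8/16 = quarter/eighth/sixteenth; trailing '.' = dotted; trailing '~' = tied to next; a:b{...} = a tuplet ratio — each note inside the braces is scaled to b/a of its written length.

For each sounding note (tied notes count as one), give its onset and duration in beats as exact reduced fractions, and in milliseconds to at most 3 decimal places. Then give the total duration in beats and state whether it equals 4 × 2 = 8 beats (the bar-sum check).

1) 0.0ms=0b +160.214ms=2/7b
2) 160.214ms=2/7b +160.214ms=2/7b
3) 320.427ms=4/7b +160.214ms=2/7b
4) 480.641ms=6/7b +160.214ms=2/7b
5) 640.854ms=8/7b +160.214ms=2/7b
6) 801.068ms=10/7b +160.214ms=2/7b
7) 961.282ms=12/7b +160.214ms=2/7b
8) 1121.495ms=2b +841.121ms=3/2b
9) 1962.617ms=7/2b +93.458ms=1/6b
10) 2056.075ms=11/3b +93.458ms=1/6b
11) 2149.533ms=23/6b +93.458ms=1/6b
12) 2242.991ms=4b +186.916ms=1/3b
13) 2429.907ms=13/3b +186.916ms=1/3b
14) 2616.822ms=14/3b +186.916ms=1/3b
15) 2803.738ms=5b +560.748ms=1b
16) 3364.486ms=6b +373.832ms=2/3b
17) 3738.318ms=20/3b +373.832ms=2/3b
18) 4112.15ms=22/3b +373.832ms=2/3b
Σ=8b of 8 (107bpm 2/4) — PASS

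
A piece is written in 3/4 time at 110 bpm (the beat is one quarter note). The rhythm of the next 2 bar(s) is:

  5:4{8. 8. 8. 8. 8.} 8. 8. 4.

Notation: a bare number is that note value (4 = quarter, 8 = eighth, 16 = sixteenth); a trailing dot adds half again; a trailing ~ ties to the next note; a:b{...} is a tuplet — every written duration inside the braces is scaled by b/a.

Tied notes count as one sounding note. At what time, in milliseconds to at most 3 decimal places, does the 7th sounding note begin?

note 7 onset = 15/4b = 2045.455ms

1. 0.0ms @ 0 + 327.273ms (3/5)
2. 327.273ms @ 3/5 + 327.273ms (3/5)
3. 654.545ms @ 6/5 + 327.273ms (3/5)
4. 981.818ms @ 9/5 + 327.273ms (3/5)
5. 1309.091ms @ 12/5 + 327.273ms (3/5)
6. 1636.364ms @ 3 + 409.091ms (3/4)
7. 2045.455ms @ 15/4 + 409.091ms (3/4)
8. 2454.545ms @ 9/2 + 818.182ms (3/2)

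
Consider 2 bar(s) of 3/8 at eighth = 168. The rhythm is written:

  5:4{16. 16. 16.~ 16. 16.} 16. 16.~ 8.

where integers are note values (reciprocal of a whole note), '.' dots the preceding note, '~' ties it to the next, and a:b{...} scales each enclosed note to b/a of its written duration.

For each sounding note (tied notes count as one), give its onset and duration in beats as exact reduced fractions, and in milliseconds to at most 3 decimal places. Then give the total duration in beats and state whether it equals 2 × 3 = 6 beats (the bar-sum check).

1) 0.0ms=0b +214.286ms=3/5b
2) 214.286ms=3/5b +214.286ms=3/5b
3) 428.571ms=6/5b +428.571ms=6/5b
4) 857.143ms=12/5b +214.286ms=3/5b
5) 1071.429ms=3b +267.857ms=3/4b
6) 1339.286ms=15/4b +803.571ms=9/4b
Σ=6b of 6 (168bpm 3/8) — PASS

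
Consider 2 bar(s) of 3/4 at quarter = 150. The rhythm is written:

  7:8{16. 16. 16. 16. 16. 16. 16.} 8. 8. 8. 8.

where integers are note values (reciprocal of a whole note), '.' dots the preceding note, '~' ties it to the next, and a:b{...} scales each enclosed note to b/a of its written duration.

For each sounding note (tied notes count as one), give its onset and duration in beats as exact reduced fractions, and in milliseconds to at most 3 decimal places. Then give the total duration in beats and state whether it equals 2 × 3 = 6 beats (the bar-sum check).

1) 0.0ms=0b +171.429ms=3/7b
2) 171.429ms=3/7b +171.429ms=3/7b
3) 342.857ms=6/7b +171.429ms=3/7b
4) 514.286ms=9/7b +171.429ms=3/7b
5) 685.714ms=12/7b +171.429ms=3/7b
6) 857.143ms=15/7b +171.429ms=3/7b
7) 1028.571ms=18/7b +171.429ms=3/7b
8) 1200.0ms=3b +300.0ms=3/4b
9) 1500.0ms=15/4b +300.0ms=3/4b
10) 1800.0ms=9/2b +300.0ms=3/4b
11) 2100.0ms=21/4b +300.0ms=3/4b
Σ=6b of 6 (150bpm 3/4) — PASS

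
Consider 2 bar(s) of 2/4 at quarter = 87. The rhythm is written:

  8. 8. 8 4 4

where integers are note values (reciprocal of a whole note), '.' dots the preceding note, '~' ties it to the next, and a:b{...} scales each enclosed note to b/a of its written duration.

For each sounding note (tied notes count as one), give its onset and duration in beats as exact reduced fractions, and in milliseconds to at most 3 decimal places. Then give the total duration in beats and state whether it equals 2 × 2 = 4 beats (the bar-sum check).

1) 0.0ms=0b +517.241ms=3/4b
2) 517.241ms=3/4b +517.241ms=3/4b
3) 1034.483ms=3/2b +344.828ms=1/2b
4) 1379.31ms=2b +689.655ms=1b
5) 2068.966ms=3b +689.655ms=1b
Σ=4b of 4 (87bpm 2/4) — PASS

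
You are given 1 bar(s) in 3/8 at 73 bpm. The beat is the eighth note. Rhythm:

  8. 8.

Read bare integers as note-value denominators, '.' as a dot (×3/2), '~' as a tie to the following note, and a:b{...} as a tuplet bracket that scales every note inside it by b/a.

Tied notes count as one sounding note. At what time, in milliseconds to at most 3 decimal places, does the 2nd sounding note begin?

note 2 onset = 3/2b = 1232.877ms

1. 0.0ms @ 0 + 1232.877ms (3/2)
2. 1232.877ms @ 3/2 + 1232.877ms (3/2)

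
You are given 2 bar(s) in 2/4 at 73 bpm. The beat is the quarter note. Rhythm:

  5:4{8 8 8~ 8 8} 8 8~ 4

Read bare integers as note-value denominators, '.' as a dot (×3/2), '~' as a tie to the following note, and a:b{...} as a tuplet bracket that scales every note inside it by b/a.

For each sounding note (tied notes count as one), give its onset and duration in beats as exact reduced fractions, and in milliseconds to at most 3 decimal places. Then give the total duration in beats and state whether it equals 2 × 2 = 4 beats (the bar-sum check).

1) 0.0ms=0b +328.767ms=2/5b
2) 328.767ms=2/5b +328.767ms=2/5b
3) 657.534ms=4/5b +657.534ms=4/5b
4) 1315.068ms=8/5b +328.767ms=2/5b
5) 1643.836ms=2b +410.959ms=1/2b
6) 2054.795ms=5/2b +1232.877ms=3/2b
Σ=4b of 4 (73bpm 2/4) — PASS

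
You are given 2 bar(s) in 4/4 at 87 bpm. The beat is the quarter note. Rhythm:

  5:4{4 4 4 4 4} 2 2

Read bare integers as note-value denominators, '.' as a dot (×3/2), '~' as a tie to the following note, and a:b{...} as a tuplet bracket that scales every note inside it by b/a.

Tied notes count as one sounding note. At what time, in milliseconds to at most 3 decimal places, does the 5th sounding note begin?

note 5 onset = 16/5b = 2206.897ms

1. 0.0ms @ 0 + 551.724ms (4/5)
2. 551.724ms @ 4/5 + 551.724ms (4/5)
3. 1103.448ms @ 8/5 + 551.724ms (4/5)
4. 1655.172ms @ 12/5 + 551.724ms (4/5)
5. 2206.897ms @ 16/5 + 551.724ms (4/5)
6. 2758.621ms @ 4 + 1379.31ms (2)
7. 4137.931ms @ 6 + 1379.31ms (2)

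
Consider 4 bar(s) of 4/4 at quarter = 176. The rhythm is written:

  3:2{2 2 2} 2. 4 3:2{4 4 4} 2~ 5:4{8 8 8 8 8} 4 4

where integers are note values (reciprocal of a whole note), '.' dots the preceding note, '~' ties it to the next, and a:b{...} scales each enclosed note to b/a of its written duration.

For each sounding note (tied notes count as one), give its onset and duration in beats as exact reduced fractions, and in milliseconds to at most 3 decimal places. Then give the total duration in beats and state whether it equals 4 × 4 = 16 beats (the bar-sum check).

1) 0.0ms=0b +454.545ms=4/3b
2) 454.545ms=4/3b +454.545ms=4/3b
3) 909.091ms=8/3b +454.545ms=4/3b
4) 1363.636ms=4b +1022.727ms=3b
5) 2386.364ms=7b +340.909ms=1b
6) 2727.273ms=8b +227.273ms=2/3b
7) 2954.545ms=26/3b +227.273ms=2/3b
8) 3181.818ms=28/3b +227.273ms=2/3b
9) 3409.091ms=10b +818.182ms=12/5b
10) 4227.273ms=62/5b +136.364ms=2/5b
11) 4363.636ms=64/5b +136.364ms=2/5b
12) 4500.0ms=66/5b +136.364ms=2/5b
13) 4636.364ms=68/5b +136.364ms=2/5b
14) 4772.727ms=14b +340.909ms=1b
15) 5113.636ms=15b +340.909ms=1b
Σ=16b of 16 (176bpm 4/4) — PASS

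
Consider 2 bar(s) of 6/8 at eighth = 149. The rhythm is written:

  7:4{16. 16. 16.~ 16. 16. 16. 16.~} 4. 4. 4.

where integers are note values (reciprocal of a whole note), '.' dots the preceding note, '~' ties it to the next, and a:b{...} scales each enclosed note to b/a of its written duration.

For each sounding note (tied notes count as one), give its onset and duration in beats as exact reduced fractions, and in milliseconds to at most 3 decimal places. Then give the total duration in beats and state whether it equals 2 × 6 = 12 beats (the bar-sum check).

1) 0.0ms=0b +172.579ms=3/7b
2) 172.579ms=3/7b +172.579ms=3/7b
3) 345.158ms=6/7b +345.158ms=6/7b
4) 690.316ms=12/7b +172.579ms=3/7b
5) 862.895ms=15/7b +172.579ms=3/7b
6) 1035.475ms=18/7b +1380.633ms=24/7b
7) 2416.107ms=6b +1208.054ms=3b
8) 3624.161ms=9b +1208.054ms=3b
Σ=12b of 12 (149bpm 6/8) — PASS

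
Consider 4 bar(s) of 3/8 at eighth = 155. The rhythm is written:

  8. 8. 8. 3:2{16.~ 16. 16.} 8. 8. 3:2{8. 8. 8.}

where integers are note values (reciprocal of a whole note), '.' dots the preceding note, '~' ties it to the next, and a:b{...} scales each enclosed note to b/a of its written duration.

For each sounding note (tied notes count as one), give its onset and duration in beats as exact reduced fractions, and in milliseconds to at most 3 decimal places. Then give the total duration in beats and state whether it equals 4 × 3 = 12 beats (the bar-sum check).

1) 0.0ms=0b +580.645ms=3/2b
2) 580.645ms=3/2b +580.645ms=3/2b
3) 1161.29ms=3b +580.645ms=3/2b
4) 1741.935ms=9/2b +387.097ms=1b
5) 2129.032ms=11/2b +193.548ms=1/2b
6) 2322.581ms=6b +580.645ms=3/2b
7) 2903.226ms=15/2b +580.645ms=3/2b
8) 3483.871ms=9b +387.097ms=1b
9) 3870.968ms=10b +387.097ms=1b
10) 4258.065ms=11b +387.097ms=1b
Σ=12b of 12 (155bpm 3/8) — PASS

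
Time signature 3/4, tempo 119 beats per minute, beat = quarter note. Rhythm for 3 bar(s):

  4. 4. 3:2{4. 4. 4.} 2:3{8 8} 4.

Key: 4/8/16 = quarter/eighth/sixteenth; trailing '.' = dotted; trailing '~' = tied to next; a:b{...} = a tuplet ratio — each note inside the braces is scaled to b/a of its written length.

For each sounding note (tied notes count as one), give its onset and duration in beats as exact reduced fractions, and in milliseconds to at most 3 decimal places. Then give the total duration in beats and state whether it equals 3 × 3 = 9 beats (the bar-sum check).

1) 0.0ms=0b +756.303ms=3/2b
2) 756.303ms=3/2b +756.303ms=3/2b
3) 1512.605ms=3b +504.202ms=1b
4) 2016.807ms=4b +504.202ms=1b
5) 2521.008ms=5b +504.202ms=1b
6) 3025.21ms=6b +378.151ms=3/4b
7) 3403.361ms=27/4b +378.151ms=3/4b
8) 3781.513ms=15/2b +756.303ms=3/2b
Σ=9b of 9 (119bpm 3/4) — PASS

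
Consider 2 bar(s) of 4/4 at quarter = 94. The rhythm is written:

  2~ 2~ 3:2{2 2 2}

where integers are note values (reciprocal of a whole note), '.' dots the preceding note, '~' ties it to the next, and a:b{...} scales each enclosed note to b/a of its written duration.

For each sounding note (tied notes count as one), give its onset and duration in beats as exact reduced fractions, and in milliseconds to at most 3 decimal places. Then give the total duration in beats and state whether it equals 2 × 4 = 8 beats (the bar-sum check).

1) 0.0ms=0b +3404.255ms=16/3b
2) 3404.255ms=16/3b +851.064ms=4/3b
3) 4255.319ms=20/3b +851.064ms=4/3b
Σ=8b of 8 (94bpm 4/4) — PASS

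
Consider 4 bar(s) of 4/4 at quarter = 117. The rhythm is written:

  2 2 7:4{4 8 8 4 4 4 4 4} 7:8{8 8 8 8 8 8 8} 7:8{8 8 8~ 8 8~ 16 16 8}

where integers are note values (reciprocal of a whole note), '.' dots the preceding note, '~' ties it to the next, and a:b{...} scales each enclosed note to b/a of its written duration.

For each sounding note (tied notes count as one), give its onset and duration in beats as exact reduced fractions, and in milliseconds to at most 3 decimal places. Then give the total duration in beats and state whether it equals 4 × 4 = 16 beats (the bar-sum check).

1) 0.0ms=0b +1025.641ms=2b
2) 1025.641ms=2b +1025.641ms=2b
3) 2051.282ms=4b +293.04ms=4/7b
4) 2344.322ms=32/7b +146.52ms=2/7b
5) 2490.842ms=34/7b +146.52ms=2/7b
6) 2637.363ms=36/7b +293.04ms=4/7b
7) 2930.403ms=40/7b +293.04ms=4/7b
8) 3223.443ms=44/7b +293.04ms=4/7b
9) 3516.484ms=48/7b +293.04ms=4/7b
10) 3809.524ms=52/7b +293.04ms=4/7b
11) 4102.564ms=8b +293.04ms=4/7b
12) 4395.604ms=60/7b +293.04ms=4/7b
13) 4688.645ms=64/7b +293.04ms=4/7b
14) 4981.685ms=68/7b +293.04ms=4/7b
15) 5274.725ms=72/7b +293.04ms=4/7b
16) 5567.766ms=76/7b +293.04ms=4/7b
17) 5860.806ms=80/7b +293.04ms=4/7b
18) 6153.846ms=12b +293.04ms=4/7b
19) 6446.886ms=88/7b +293.04ms=4/7b
20) 6739.927ms=92/7b +586.081ms=8/7b
21) 7326.007ms=100/7b +439.56ms=6/7b
22) 7765.568ms=106/7b +146.52ms=2/7b
23) 7912.088ms=108/7b +293.04ms=4/7b
Σ=16b of 16 (117bpm 4/4) — PASS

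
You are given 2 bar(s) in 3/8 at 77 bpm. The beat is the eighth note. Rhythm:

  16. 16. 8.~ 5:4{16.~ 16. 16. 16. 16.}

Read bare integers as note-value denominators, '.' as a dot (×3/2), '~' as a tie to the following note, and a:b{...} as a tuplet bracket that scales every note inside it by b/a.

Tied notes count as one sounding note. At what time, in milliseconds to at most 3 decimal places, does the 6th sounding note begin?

1. 0.0ms @ 0 + 584.416ms (3/4)
2. 584.416ms @ 3/4 + 584.416ms (3/4)
3. 1168.831ms @ 3/2 + 2103.896ms (27/10)
4. 3272.727ms @ 21/5 + 467.532ms (3/5)
5. 3740.26ms @ 24/5 + 467.532ms (3/5)
6. 4207.792ms @ 27/5 + 467.532ms (3/5)

note 6 onset = 27/5b = 4207.792ms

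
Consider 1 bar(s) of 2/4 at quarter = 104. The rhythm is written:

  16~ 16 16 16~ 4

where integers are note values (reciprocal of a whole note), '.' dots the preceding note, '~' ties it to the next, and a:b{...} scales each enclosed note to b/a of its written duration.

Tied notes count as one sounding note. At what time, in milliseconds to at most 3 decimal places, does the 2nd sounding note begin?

note 2 onset = 1/2b = 288.462ms

1. 0.0ms @ 0 + 288.462ms (1/2)
2. 288.462ms @ 1/2 + 144.231ms (1/4)
3. 432.692ms @ 3/4 + 721.154ms (5/4)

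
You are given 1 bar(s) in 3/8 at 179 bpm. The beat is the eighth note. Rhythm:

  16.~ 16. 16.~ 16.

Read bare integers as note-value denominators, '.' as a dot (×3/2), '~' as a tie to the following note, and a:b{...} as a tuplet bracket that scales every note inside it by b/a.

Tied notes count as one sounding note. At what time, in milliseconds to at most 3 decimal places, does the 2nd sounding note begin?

1. 0.0ms @ 0 + 502.793ms (3/2)
2. 502.793ms @ 3/2 + 502.793ms (3/2)

note 2 onset = 3/2b = 502.793ms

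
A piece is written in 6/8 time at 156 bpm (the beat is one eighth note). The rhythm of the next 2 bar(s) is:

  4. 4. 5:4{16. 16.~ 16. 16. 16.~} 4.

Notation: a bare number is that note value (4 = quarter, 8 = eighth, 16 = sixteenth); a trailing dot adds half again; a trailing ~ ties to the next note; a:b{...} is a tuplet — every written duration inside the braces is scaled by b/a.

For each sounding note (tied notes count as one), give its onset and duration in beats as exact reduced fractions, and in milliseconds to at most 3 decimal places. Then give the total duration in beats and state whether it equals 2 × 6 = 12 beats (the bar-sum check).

1) 0.0ms=0b +1153.846ms=3b
2) 1153.846ms=3b +1153.846ms=3b
3) 2307.692ms=6b +230.769ms=3/5b
4) 2538.462ms=33/5b +461.538ms=6/5b
5) 3000.0ms=39/5b +230.769ms=3/5b
6) 3230.769ms=42/5b +1384.615ms=18/5b
Σ=12b of 12 (156bpm 6/8) — PASS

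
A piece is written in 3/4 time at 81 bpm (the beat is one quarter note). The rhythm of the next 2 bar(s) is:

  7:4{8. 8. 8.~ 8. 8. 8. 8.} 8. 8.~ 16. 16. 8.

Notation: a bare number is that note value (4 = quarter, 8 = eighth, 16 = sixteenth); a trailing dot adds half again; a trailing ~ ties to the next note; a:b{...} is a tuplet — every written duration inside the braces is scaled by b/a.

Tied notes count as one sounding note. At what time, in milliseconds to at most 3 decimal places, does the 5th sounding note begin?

note 5 onset = 15/7b = 1587.302ms

1. 0.0ms @ 0 + 317.46ms (3/7)
2. 317.46ms @ 3/7 + 317.46ms (3/7)
3. 634.921ms @ 6/7 + 634.921ms (6/7)
4. 1269.841ms @ 12/7 + 317.46ms (3/7)
5. 1587.302ms @ 15/7 + 317.46ms (3/7)
6. 1904.762ms @ 18/7 + 317.46ms (3/7)
7. 2222.222ms @ 3 + 555.556ms (3/4)
8. 2777.778ms @ 15/4 + 833.333ms (9/8)
9. 3611.111ms @ 39/8 + 277.778ms (3/8)
10. 3888.889ms @ 21/4 + 555.556ms (3/4)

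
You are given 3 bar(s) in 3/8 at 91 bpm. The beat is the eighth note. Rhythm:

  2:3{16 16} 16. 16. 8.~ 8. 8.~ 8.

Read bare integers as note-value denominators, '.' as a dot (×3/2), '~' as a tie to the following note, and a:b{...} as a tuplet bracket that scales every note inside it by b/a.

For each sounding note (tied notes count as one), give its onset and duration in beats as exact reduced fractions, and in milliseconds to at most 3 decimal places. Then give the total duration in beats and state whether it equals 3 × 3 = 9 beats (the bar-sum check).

1) 0.0ms=0b +494.505ms=3/4b
2) 494.505ms=3/4b +494.505ms=3/4b
3) 989.011ms=3/2b +494.505ms=3/4b
4) 1483.516ms=9/4b +494.505ms=3/4b
5) 1978.022ms=3b +1978.022ms=3b
6) 3956.044ms=6b +1978.022ms=3b
Σ=9b of 9 (91bpm 3/8) — PASS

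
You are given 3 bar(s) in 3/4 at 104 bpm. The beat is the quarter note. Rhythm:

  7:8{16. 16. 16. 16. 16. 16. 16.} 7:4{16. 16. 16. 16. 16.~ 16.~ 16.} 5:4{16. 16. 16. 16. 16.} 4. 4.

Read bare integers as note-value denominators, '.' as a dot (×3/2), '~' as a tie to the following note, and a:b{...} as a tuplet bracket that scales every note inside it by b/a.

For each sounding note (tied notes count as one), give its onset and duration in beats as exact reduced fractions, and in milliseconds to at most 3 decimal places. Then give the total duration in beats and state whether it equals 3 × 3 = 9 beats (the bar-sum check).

1) 0.0ms=0b +247.253ms=3/7b
2) 247.253ms=3/7b +247.253ms=3/7b
3) 494.505ms=6/7b +247.253ms=3/7b
4) 741.758ms=9/7b +247.253ms=3/7b
5) 989.011ms=12/7b +247.253ms=3/7b
6) 1236.264ms=15/7b +247.253ms=3/7b
7) 1483.516ms=18/7b +247.253ms=3/7b
8) 1730.769ms=3b +123.626ms=3/14b
9) 1854.396ms=45/14b +123.626ms=3/14b
10) 1978.022ms=24/7b +123.626ms=3/14b
11) 2101.648ms=51/14b +123.626ms=3/14b
12) 2225.275ms=27/7b +370.879ms=9/14b
13) 2596.154ms=9/2b +173.077ms=3/10b
14) 2769.231ms=24/5b +173.077ms=3/10b
15) 2942.308ms=51/10b +173.077ms=3/10b
16) 3115.385ms=27/5b +173.077ms=3/10b
17) 3288.462ms=57/10b +173.077ms=3/10b
18) 3461.538ms=6b +865.385ms=3/2b
19) 4326.923ms=15/2b +865.385ms=3/2b
Σ=9b of 9 (104bpm 3/4) — PASS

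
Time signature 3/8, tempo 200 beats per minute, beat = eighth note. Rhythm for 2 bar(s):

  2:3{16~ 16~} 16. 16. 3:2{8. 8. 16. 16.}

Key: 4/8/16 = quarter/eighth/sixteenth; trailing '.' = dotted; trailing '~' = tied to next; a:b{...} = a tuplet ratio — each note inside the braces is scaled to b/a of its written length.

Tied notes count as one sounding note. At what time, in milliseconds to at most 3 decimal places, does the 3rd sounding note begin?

1. 0.0ms @ 0 + 675.0ms (9/4)
2. 675.0ms @ 9/4 + 225.0ms (3/4)
3. 900.0ms @ 3 + 300.0ms (1)
4. 1200.0ms @ 4 + 300.0ms (1)
5. 1500.0ms @ 5 + 150.0ms (1/2)
6. 1650.0ms @ 11/2 + 150.0ms (1/2)

note 3 onset = 3b = 900.0ms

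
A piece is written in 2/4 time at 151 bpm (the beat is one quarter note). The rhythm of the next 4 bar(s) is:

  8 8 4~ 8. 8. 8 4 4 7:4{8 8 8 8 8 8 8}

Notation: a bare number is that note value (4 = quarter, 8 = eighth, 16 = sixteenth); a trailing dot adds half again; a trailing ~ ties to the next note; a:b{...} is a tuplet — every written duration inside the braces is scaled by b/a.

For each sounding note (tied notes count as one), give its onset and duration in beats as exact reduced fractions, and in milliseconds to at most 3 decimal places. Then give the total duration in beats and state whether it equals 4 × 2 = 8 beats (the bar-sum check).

1) 0.0ms=0b +198.675ms=1/2b
2) 198.675ms=1/2b +198.675ms=1/2b
3) 397.351ms=1b +695.364ms=7/4b
4) 1092.715ms=11/4b +298.013ms=3/4b
5) 1390.728ms=7/2b +198.675ms=1/2b
6) 1589.404ms=4b +397.351ms=1b
7) 1986.755ms=5b +397.351ms=1b
8) 2384.106ms=6b +113.529ms=2/7b
9) 2497.635ms=44/7b +113.529ms=2/7b
10) 2611.164ms=46/7b +113.529ms=2/7b
11) 2724.693ms=48/7b +113.529ms=2/7b
12) 2838.221ms=50/7b +113.529ms=2/7b
13) 2951.75ms=52/7b +113.529ms=2/7b
14) 3065.279ms=54/7b +113.529ms=2/7b
Σ=8b of 8 (151bpm 2/4) — PASS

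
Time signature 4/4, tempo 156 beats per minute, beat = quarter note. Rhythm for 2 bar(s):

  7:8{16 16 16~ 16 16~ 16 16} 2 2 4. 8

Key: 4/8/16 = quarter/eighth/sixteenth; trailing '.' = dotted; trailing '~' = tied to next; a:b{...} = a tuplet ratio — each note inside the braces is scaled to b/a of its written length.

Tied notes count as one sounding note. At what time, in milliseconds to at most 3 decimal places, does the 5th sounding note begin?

note 5 onset = 12/7b = 659.341ms

1. 0.0ms @ 0 + 109.89ms (2/7)
2. 109.89ms @ 2/7 + 109.89ms (2/7)
3. 219.78ms @ 4/7 + 219.78ms (4/7)
4. 439.56ms @ 8/7 + 219.78ms (4/7)
5. 659.341ms @ 12/7 + 109.89ms (2/7)
6. 769.231ms @ 2 + 769.231ms (2)
7. 1538.462ms @ 4 + 769.231ms (2)
8. 2307.692ms @ 6 + 576.923ms (3/2)
9. 2884.615ms @ 15/2 + 192.308ms (1/2)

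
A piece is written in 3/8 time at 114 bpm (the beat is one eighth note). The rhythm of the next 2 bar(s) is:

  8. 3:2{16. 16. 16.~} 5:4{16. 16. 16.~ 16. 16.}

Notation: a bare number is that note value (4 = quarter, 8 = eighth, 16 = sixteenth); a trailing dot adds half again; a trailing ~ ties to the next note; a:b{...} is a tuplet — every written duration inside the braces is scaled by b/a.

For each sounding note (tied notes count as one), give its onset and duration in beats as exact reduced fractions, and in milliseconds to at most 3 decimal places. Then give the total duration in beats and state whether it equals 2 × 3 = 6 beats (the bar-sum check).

1) 0.0ms=0b +789.474ms=3/2b
2) 789.474ms=3/2b +263.158ms=1/2b
3) 1052.632ms=2b +263.158ms=1/2b
4) 1315.789ms=5/2b +578.947ms=11/10b
5) 1894.737ms=18/5b +315.789ms=3/5b
6) 2210.526ms=21/5b +631.579ms=6/5b
7) 2842.105ms=27/5b +315.789ms=3/5b
Σ=6b of 6 (114bpm 3/8) — PASS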